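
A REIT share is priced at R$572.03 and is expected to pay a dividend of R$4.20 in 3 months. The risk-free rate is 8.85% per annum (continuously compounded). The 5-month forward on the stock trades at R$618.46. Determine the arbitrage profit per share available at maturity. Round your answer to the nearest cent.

R$29.21 per share

PV(dividends) I = 4.20·e^(−0.0885·3/12) = 4.1081
Fair forward F* = (S − I)·e^(rT) = (572.03 − 4.1081)·e^0.036875 = 567.9219 × 1.037563 = 589.2548
Market R$618.46 > fair 589.2548: forward overpriced → cash-and-carry (borrow at r, buy the stock and collect the dividends, short the forward).
Profit at T = |F_mkt − F*| = |618.46 − 589.2548| = R$29.21 per share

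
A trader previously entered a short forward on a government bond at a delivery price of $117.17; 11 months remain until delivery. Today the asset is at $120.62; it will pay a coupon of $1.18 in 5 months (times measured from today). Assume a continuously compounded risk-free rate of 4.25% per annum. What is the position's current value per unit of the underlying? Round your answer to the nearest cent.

-$6.77

PV(remaining coupons) I = 1.18·e^(−0.0425·5/12) = 1.1593
Current forward F = (S − I)·e^(rT) = (120.62 − 1.1593)·e^(0.0425·11/12) = 119.4607 × 1.039727 = 124.2065
Value (long) = (F − K)·e^(−rT) = (124.2065 − 117.17) × 0.961791 = 6.7676
Short position value = −(long value) = -$6.77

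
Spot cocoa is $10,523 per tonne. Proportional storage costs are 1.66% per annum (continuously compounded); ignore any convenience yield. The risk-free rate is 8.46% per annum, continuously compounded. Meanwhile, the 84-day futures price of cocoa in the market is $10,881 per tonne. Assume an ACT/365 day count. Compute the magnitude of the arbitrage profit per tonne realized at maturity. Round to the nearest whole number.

Fair futures: F* = S·e^(carry·T), with carry = (r + u) = 0.0846 + 0.0166 = 0.1012
F* = 10523 · e^(0.1012 × 84/365) = 10523 · e^0.023290 = 10523 × 1.023563 = $10770.9534
Market $10881 > fair $10770.9534: forward overpriced → cash-and-carry (buy spot, short the forward).
At maturity, profit = |F_mkt − F*| = |10881 − 10770.9534| = $110 per tonne

$110 per tonne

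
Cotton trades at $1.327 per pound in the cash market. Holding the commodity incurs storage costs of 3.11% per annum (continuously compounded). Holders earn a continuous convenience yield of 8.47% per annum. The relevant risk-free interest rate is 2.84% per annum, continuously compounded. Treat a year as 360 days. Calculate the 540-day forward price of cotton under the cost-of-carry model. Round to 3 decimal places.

$1.278 per pound

Net carry = r + u − y = 0.0284 + 0.0311 − 0.0847 = -0.0252
F = S·e^((r+u−y)T) = 1.327 · e^(-0.0252 × 540/360) = 1.327 · e^-0.037800
= 1.327 × 0.962906 = $1.278 per pound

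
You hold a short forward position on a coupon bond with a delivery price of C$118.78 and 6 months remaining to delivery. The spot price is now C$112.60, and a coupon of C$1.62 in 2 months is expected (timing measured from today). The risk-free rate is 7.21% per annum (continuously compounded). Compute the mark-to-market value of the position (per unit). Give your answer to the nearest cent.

C$3.57

PV(remaining coupons) I = 1.62·e^(−0.0721·2/12) = 1.6006
Current forward F = (S − I)·e^(rT) = (112.60 − 1.6006)·e^(0.0721·6/12) = 110.9994 × 1.036708 = 115.0740
Value (long) = (F − K)·e^(−rT) = (115.0740 − 118.78) × 0.964592 = -3.5748
Short position value = −(long value) = C$3.57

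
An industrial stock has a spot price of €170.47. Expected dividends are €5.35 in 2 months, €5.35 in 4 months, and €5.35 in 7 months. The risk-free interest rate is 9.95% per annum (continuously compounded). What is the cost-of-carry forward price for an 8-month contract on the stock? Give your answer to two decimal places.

€165.61

PV(dividends) I = 5.35·e^(−0.0995·2/12) + 5.35·e^(−0.0995·4/12) + 5.35·e^(−0.0995·7/12)
I = 5.2620 + 5.1755 + 5.0483 = 15.4858
F = (S − I)·e^(rT) = (170.47 − 15.4858) · e^(0.0995·8/12)
= 154.9842 · e^0.066333 = 154.9842 × 1.068582 = €165.61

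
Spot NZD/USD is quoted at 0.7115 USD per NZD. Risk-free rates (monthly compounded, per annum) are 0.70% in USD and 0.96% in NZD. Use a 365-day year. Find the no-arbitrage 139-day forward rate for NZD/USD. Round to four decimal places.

0.7108

By covered interest parity, F = S · (1+r_USD/12)^(12T) / (1+r_NZD/12)^(12T)
= 0.7115 × 1.002669 / 1.003661 = 0.7115 × 0.999012
F = 0.7108 USD per NZD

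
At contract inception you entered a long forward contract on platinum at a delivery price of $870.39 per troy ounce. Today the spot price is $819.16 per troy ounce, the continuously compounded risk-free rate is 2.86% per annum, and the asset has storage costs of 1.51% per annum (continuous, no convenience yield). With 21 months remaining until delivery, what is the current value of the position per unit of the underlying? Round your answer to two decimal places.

Current fair forward for the remaining 21 months: F = S·e^((r + u)·T), (r + u) = 0.0286 + 0.0151 = 0.0437
F = 819.16 · e^(0.0437 × 21/12) = 819.16 × 1.079475 = 884.2627
Value of long forward = (F − K)·e^(−rT) = (884.2627 − 870.39) · e^(−0.0286·21/12)
= 13.8727 × 0.951182 = 13.20

$13.20 per troy ounce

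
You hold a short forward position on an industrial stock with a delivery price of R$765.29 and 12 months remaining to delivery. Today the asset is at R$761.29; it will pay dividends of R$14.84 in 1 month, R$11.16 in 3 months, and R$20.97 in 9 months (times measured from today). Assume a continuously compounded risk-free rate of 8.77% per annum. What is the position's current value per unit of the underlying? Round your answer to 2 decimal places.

PV(remaining dividends) I = 14.84·e^(−0.0877·1/12) + 11.16·e^(−0.0877·3/12) + 20.97·e^(−0.0877·9/12) = 45.2850
Current forward F = (S − I)·e^(rT) = (761.29 − 45.2850)·e^(0.0877·12/12) = 716.0050 × 1.091661 = 781.6347
Value (long) = (F − K)·e^(−rT) = (781.6347 − 765.29) × 0.916036 = 14.9723
Short position value = −(long value) = -R$14.97

-R$14.97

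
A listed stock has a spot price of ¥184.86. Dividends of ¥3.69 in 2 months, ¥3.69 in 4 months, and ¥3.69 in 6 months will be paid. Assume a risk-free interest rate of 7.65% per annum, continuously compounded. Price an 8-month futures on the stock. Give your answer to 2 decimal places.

PV(dividends) I = 3.69·e^(−0.0765·2/12) + 3.69·e^(−0.0765·4/12) + 3.69·e^(−0.0765·6/12)
I = 3.6433 + 3.5971 + 3.5515 = 10.7919
F = (S − I)·e^(rT) = (184.86 − 10.7919) · e^(0.0765·8/12)
= 174.0681 · e^0.051000 = 174.0681 × 1.052323 = ¥183.18

¥183.18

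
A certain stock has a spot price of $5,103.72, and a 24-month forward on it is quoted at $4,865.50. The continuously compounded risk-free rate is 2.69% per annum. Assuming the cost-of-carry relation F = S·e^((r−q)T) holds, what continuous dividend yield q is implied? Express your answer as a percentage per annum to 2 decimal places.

5.08%

From F = S·e^((r−q)T): (r − q) = ln(F/S)/T
ln(4865.50/5103.72) = ln(0.953324) = -0.047800
(r − q) = -0.047800 / (24/12) = -0.023900
q = r − ln(F/S)/T = 0.0269 + 0.023900 = 0.050800
q = 5.08%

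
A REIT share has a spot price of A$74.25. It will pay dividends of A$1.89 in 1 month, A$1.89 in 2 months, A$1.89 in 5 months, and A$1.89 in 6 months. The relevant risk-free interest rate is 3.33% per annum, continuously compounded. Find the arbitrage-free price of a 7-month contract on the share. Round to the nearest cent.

A$68.07

PV(dividends) I = 1.89·e^(−0.0333·1/12) + 1.89·e^(−0.0333·2/12) + 1.89·e^(−0.0333·5/12) + 1.89·e^(−0.0333·6/12)
I = 1.8848 + 1.8795 + 1.8640 + 1.8588 = 7.4871
F = (S − I)·e^(rT) = (74.25 − 7.4871) · e^(0.0333·7/12)
= 66.7629 · e^0.019425 = 66.7629 × 1.019615 = A$68.07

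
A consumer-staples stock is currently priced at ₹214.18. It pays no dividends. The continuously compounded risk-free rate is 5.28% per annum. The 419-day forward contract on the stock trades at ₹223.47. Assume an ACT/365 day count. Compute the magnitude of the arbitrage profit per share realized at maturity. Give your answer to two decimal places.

Fair forward: F* = S·e^(carry·T), with carry = r = 0.0528
F* = 214.18 · e^(0.0528 × 419/365) = 214.18 · e^0.060612 = 214.18 × 1.062487 = ₹227.5635
Market ₹223.47 < fair ₹227.5635: forward underpriced → reverse cash-and-carry (short spot, go long the forward).
At maturity, profit = |F_mkt − F*| = |223.47 − 227.5635| = ₹4.09 per share

₹4.09 per share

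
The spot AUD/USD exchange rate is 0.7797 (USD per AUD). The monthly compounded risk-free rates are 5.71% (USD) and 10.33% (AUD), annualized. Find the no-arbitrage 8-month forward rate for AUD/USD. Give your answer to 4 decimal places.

By covered interest parity, F = S · (1+r_USD/12)^(12T) / (1+r_AUD/12)^(12T)
= 0.7797 × 1.038707 / 1.070978 = 0.7797 × 0.969868
F = 0.7562 USD per AUD

0.7562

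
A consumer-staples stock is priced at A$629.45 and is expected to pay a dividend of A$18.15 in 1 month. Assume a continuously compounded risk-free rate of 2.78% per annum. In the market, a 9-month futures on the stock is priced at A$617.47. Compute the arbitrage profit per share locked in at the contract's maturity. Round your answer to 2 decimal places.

PV(dividends) I = 18.15·e^(−0.0278·1/12) = 18.1080
Fair futures F* = (S − I)·e^(rT) = (629.45 − 18.1080)·e^0.020850 = 611.3420 × 1.021069 = 624.2224
Market A$617.47 < fair 624.2224: forward underpriced → reverse cash-and-carry (short the stock, invest proceeds at r, pay the dividends, go long the forward).
Profit at T = |F_mkt − F*| = |617.47 − 624.2224| = A$6.75 per share

A$6.75 per share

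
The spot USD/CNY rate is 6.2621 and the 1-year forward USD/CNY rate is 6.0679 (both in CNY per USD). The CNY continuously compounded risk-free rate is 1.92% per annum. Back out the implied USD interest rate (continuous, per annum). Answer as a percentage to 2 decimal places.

F = S·e^((r_CNY − r_USD)T) ⇒ r_USD = r_CNY − ln(F/S)/T
ln(6.0679/6.2621) = -0.031503; /(1) = -0.031503
r_USD = 0.0192 + 0.031503 = 0.050703
r_USD = 5.07%

5.07%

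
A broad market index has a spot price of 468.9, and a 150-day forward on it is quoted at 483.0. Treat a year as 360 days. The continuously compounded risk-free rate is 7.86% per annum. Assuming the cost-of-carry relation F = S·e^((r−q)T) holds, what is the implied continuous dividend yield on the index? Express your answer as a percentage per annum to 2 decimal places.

From F = S·e^((r−q)T): (r − q) = ln(F/S)/T
ln(483.0/468.9) = ln(1.030070) = 0.029627
(r − q) = 0.029627 / (150/360) = 0.071105
q = r − ln(F/S)/T = 0.0786 − 0.071105 = 0.007495
q = 0.75%

0.75%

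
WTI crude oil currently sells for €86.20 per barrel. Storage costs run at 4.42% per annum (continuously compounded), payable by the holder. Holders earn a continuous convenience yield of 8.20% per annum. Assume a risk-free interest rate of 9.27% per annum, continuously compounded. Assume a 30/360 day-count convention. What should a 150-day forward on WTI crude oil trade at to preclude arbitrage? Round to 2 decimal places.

€88.19 per barrel

Net carry = r + u − y = 0.0927 + 0.0442 − 0.0820 = 0.0549
F = S·e^((r+u−y)T) = 86.20 · e^(0.0549 × 150/360) = 86.20 · e^0.022875
= 86.20 × 1.023139 = €88.19 per barrel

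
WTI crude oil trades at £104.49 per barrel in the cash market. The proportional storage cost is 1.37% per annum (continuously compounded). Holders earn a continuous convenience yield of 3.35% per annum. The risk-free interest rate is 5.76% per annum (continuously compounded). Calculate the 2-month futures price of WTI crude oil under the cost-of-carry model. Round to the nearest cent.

Net carry = r + u − y = 0.0576 + 0.0137 − 0.0335 = 0.0378
F = S·e^((r+u−y)T) = 104.49 · e^(0.0378 × 2/12) = 104.49 · e^0.006300
= 104.49 × 1.006320 = £105.15 per barrel

£105.15 per barrel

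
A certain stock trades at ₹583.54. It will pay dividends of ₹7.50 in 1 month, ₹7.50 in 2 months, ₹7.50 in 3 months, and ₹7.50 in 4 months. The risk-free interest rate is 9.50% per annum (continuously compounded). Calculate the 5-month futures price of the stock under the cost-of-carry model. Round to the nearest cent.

₹576.50

PV(dividends) I = 7.50·e^(−0.0950·1/12) + 7.50·e^(−0.0950·2/12) + 7.50·e^(−0.0950·3/12) + 7.50·e^(−0.0950·4/12)
I = 7.4409 + 7.3822 + 7.3240 + 7.2662 = 29.4133
F = (S − I)·e^(rT) = (583.54 − 29.4133) · e^(0.0950·5/12)
= 554.1267 · e^0.039583 = 554.1267 × 1.040377 = ₹576.50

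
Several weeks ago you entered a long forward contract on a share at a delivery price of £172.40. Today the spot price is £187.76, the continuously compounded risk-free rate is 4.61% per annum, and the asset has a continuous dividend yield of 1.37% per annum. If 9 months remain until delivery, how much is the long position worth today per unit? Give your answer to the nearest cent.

£19.30

Current fair forward for the remaining 9 months: F = S·e^((r − q)·T), (r − q) = 0.0461 − 0.0137 = 0.0324
F = 187.76 · e^(0.0324 × 9/12) = 187.76 × 1.024598 = 192.3785
Value of long forward = (F − K)·e^(−rT) = (192.3785 − 172.40) · e^(−0.0461·9/12)
= 19.9785 × 0.966016 = 19.30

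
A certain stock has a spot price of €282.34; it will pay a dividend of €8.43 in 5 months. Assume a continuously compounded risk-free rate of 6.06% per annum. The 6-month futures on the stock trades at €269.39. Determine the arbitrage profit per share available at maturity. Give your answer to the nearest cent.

€13.16 per share

PV(dividends) I = 8.43·e^(−0.0606·5/12) = 8.2198
Fair futures F* = (S − I)·e^(rT) = (282.34 − 8.2198)·e^0.030300 = 274.1202 × 1.030764 = 282.5532
Market €269.39 < fair 282.5532: forward underpriced → reverse cash-and-carry (short the stock, invest proceeds at r, pay the dividends, go long the forward).
Profit at T = |F_mkt − F*| = |269.39 − 282.5532| = €13.16 per share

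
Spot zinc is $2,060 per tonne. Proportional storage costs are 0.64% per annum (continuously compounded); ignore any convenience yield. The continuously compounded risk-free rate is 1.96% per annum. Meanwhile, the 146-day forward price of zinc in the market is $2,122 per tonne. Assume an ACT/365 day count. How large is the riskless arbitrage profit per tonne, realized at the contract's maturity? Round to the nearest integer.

$40 per tonne

Fair forward: F* = S·e^(carry·T), with carry = (r + u) = 0.0196 + 0.0064 = 0.0260
F* = 2060 · e^(0.0260 × 146/365) = 2060 · e^0.010400 = 2060 × 1.010454 = $2081.5352
Market $2122 > fair $2081.5352: forward overpriced → cash-and-carry (buy spot, short the forward).
At maturity, profit = |F_mkt − F*| = |2122 − 2081.5352| = $40 per tonne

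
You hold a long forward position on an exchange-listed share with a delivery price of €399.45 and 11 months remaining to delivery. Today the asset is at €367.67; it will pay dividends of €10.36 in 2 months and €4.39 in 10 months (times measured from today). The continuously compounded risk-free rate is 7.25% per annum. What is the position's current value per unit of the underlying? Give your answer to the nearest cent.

PV(remaining dividends) I = 10.36·e^(−0.0725·2/12) + 4.39·e^(−0.0725·10/12) = 14.3682
Current forward F = (S − I)·e^(rT) = (367.67 − 14.3682)·e^(0.0725·11/12) = 353.3018 × 1.068716 = 377.5793
Value (long) = (F − K)·e^(−rT) = (377.5793 − 399.45) × 0.935702 = -20.4645
Value = -€20.46

-€20.46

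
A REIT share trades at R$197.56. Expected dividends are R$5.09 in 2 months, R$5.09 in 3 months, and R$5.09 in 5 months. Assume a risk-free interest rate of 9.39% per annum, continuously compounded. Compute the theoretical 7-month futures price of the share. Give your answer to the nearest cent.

PV(dividends) I = 5.09·e^(−0.0939·2/12) + 5.09·e^(−0.0939·3/12) + 5.09·e^(−0.0939·5/12)
I = 5.0110 + 4.9719 + 4.8947 = 14.8776
F = (S − I)·e^(rT) = (197.56 − 14.8776) · e^(0.0939·7/12)
= 182.6824 · e^0.054775 = 182.6824 × 1.056303 = R$192.97

R$192.97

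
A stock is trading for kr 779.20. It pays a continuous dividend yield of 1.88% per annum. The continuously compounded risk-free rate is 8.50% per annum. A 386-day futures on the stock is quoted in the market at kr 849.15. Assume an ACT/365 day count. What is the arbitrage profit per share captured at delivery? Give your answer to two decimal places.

Fair futures: F* = S·e^(carry·T), with carry = (r − q) = 0.0850 − 0.0188 = 0.0662
F* = 779.20 · e^(0.0662 × 386/365) = 779.20 · e^0.070009 = 779.20 × 1.072518 = kr 835.7060
Market kr 849.15 > fair kr 835.7060: forward overpriced → cash-and-carry (buy spot, short the forward).
At maturity, profit = |F_mkt − F*| = |849.15 − 835.7060| = kr 13.44 per share

kr 13.44 per share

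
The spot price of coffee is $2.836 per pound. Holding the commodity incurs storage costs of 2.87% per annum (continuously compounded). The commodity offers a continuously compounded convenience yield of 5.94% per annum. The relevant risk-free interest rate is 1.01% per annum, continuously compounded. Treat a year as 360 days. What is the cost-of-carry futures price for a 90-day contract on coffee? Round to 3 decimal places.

Net carry = r + u − y = 0.0101 + 0.0287 − 0.0594 = -0.0206
F = S·e^((r+u−y)T) = 2.836 · e^(-0.0206 × 90/360) = 2.836 · e^-0.005150
= 2.836 × 0.994863 = $2.821 per pound

$2.821 per pound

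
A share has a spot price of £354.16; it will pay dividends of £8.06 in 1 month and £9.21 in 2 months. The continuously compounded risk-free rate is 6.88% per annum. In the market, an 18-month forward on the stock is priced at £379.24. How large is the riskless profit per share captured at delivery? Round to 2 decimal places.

£5.56 per share

PV(dividends) I = 8.06·e^(−0.0688·1/12) + 9.21·e^(−0.0688·2/12) = 17.1189
Fair forward F* = (S − I)·e^(rT) = (354.16 − 17.1189)·e^0.103200 = 337.0411 × 1.108713 = 373.6818
Market £379.24 > fair 373.6818: forward overpriced → cash-and-carry (borrow at r, buy the stock and collect the dividends, short the forward).
Profit at T = |F_mkt − F*| = |379.24 − 373.6818| = £5.56 per share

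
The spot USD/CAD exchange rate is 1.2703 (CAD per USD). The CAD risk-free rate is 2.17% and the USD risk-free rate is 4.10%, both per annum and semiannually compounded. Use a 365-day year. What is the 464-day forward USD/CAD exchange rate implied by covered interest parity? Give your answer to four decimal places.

1.2400

By covered interest parity, F = S · (1+r_CAD/2)^(2T) / (1+r_USD/2)^(2T)
= 1.2703 × 1.027817 / 1.052948 = 1.2703 × 0.976133
F = 1.2400 CAD per USD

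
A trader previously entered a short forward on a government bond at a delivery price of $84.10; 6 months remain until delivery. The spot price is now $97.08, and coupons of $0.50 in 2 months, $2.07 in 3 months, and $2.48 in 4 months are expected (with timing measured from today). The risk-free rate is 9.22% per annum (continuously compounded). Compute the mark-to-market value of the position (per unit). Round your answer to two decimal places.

-$11.85

PV(remaining coupons) I = 0.50·e^(−0.0922·2/12) + 2.07·e^(−0.0922·3/12) + 2.48·e^(−0.0922·4/12) = 4.9201
Current forward F = (S − I)·e^(rT) = (97.08 − 4.9201)·e^(0.0922·6/12) = 92.1599 × 1.047179 = 96.5079
Value (long) = (F − K)·e^(−rT) = (96.5079 − 84.10) × 0.954946 = 11.8489
Short position value = −(long value) = -$11.85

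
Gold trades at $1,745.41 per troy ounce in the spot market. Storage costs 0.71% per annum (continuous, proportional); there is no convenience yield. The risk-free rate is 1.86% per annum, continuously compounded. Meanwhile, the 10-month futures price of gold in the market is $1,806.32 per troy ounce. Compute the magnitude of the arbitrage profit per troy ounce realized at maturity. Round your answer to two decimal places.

Fair futures: F* = S·e^(carry·T), with carry = (r + u) = 0.0186 + 0.0071 = 0.0257
F* = 1745.41 · e^(0.0257 × 10/12) = 1745.41 · e^0.02141667 = 1745.41 × 1.02164765 = $1783.1940
Market $1806.32 > fair $1783.1940: forward overpriced → cash-and-carry (buy spot, short the forward).
At maturity, profit = |F_mkt − F*| = |1806.32 − 1783.1940| = $23.13 per troy ounce

$23.13 per troy ounce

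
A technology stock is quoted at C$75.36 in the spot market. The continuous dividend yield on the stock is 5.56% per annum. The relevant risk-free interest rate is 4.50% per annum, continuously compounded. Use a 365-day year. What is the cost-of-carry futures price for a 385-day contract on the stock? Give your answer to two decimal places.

F = S·e^((r − q)T) = 75.36 · e^((0.0450 − 0.0556) × 385/365)
= 75.36 · e^-0.011181 = 75.36 × 0.988881
F = C$74.52

C$74.52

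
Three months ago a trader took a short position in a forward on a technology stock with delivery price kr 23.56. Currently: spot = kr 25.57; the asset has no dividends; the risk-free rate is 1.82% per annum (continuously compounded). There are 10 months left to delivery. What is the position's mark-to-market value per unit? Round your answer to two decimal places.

-kr 2.36

Current fair forward for the remaining 10 months: F = S·e^(r·T), r = 0.0182
F = 25.57 · e^(0.0182 × 10/12) = 25.57 × 1.015282 = 25.9608
Value of long forward = (F − K)·e^(−rT) = (25.9608 − 23.56) · e^(−0.0182·10/12)
= 2.4008 × 0.984948 = 2.36
Short position value = −(long value) = -kr 2.36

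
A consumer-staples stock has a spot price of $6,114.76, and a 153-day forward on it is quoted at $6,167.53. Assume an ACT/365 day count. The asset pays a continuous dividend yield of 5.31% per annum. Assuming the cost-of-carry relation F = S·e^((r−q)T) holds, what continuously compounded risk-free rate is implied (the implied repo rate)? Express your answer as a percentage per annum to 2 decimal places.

From F = S·e^((r−q)T): (r − q) = ln(F/S)/T
ln(6167.53/6114.76) = ln(1.008630) = 0.008593
(r − q) = 0.008593 / (153/365) = 0.020500
r = ln(F/S)/T + q = 0.020500 + 0.0531 = 0.073600
r = 7.36%

7.36%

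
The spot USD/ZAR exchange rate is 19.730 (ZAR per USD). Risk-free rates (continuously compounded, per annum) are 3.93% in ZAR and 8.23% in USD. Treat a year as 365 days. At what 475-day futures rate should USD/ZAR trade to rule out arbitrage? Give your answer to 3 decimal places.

F = S·e^((r_ZAR − r_USD)T) = 19.730 · e^((0.0393 − 0.0823) × 475/365)
= 19.730 · e^-0.055959 = 19.730 × 0.945578
F = 18.656 ZAR per USD

18.656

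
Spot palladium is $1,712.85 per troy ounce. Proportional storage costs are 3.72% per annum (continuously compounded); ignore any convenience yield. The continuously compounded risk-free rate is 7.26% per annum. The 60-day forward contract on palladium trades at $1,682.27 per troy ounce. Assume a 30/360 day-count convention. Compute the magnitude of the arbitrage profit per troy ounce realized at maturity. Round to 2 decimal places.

Fair forward: F* = S·e^(carry·T), with carry = (r + u) = 0.0726 + 0.0372 = 0.1098
F* = 1712.85 · e^(0.1098 × 60/360) = 1712.85 · e^0.01830000 = 1712.85 × 1.01846847 = $1744.4837
Market $1682.27 < fair $1744.4837: forward underpriced → reverse cash-and-carry (short spot, go long the forward).
At maturity, profit = |F_mkt − F*| = |1682.27 − 1744.4837| = $62.21 per troy ounce

$62.21 per troy ounce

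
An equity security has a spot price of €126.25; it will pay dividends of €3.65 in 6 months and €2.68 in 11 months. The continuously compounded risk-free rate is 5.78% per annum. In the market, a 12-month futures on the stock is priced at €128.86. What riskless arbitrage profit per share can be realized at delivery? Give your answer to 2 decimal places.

€1.55 per share

PV(dividends) I = 3.65·e^(−0.0578·6/12) + 2.68·e^(−0.0578·11/12) = 6.0877
Fair futures F* = (S − I)·e^(rT) = (126.25 − 6.0877)·e^0.057800 = 120.1623 × 1.059503 = 127.3123
Market €128.86 > fair 127.3123: forward overpriced → cash-and-carry (borrow at r, buy the stock and collect the dividends, short the forward).
Profit at T = |F_mkt − F*| = |128.86 − 127.3123| = €1.55 per share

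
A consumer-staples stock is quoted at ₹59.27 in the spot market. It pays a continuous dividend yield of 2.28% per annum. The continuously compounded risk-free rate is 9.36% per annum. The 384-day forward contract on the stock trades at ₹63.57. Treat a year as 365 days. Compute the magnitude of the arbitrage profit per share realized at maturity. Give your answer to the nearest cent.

Fair forward: F* = S·e^(carry·T), with carry = (r − q) = 0.0936 − 0.0228 = 0.0708
F* = 59.27 · e^(0.0708 × 384/365) = 59.27 · e^0.074485 = 59.27 × 1.077329 = ₹63.8533
Market ₹63.57 < fair ₹63.8533: forward underpriced → reverse cash-and-carry (short spot, go long the forward).
At maturity, profit = |F_mkt − F*| = |63.57 − 63.8533| = ₹0.28 per share

₹0.28 per share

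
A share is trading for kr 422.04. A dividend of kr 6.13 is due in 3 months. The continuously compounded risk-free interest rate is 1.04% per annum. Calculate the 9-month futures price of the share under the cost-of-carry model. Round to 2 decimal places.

kr 419.18

PV(dividends) I = 6.13·e^(−0.0104·3/12)
I = 6.1141
F = (S − I)·e^(rT) = (422.04 − 6.1141) · e^(0.0104·9/12)
= 415.9259 · e^0.007800 = 415.9259 × 1.007830 = kr 419.18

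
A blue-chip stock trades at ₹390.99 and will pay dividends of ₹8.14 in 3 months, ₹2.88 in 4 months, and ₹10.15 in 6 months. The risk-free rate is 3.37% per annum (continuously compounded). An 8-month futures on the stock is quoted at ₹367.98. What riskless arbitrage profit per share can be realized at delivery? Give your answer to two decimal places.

₹10.52 per share

PV(dividends) I = 8.14·e^(−0.0337·3/12) + 2.88·e^(−0.0337·4/12) + 10.15·e^(−0.0337·6/12) = 20.8999
Fair futures F* = (S − I)·e^(rT) = (390.99 − 20.8999)·e^0.022467 = 370.0901 × 1.022721 = 378.4989
Market ₹367.98 < fair 378.4989: forward underpriced → reverse cash-and-carry (short the stock, invest proceeds at r, pay the dividends, go long the forward).
Profit at T = |F_mkt − F*| = |367.98 − 378.4989| = ₹10.52 per share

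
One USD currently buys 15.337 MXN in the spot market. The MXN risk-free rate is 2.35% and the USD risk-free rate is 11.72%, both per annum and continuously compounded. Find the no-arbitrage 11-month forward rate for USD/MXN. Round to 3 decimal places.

F = S·e^((r_MXN − r_USD)T) = 15.337 · e^((0.0235 − 0.1172) × 11/12)
= 15.337 · e^-0.085892 = 15.337 × 0.917693
F = 14.075 MXN per USD

14.075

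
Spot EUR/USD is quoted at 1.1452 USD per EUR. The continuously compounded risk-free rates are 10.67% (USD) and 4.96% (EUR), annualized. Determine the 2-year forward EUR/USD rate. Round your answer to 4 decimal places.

1.2837

F = S·e^((r_USD − r_EUR)T) = 1.1452 · e^((0.1067 − 0.0496) × 2)
= 1.1452 · e^0.114200 = 1.1452 × 1.120976
F = 1.2837 USD per EUR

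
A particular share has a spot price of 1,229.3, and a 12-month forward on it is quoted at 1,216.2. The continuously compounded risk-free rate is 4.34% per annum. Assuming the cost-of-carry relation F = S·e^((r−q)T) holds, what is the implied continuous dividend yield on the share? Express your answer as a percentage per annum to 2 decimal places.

5.41%

From F = S·e^((r−q)T): (r − q) = ln(F/S)/T
ln(1216.2/1229.3) = ln(0.989344) = -0.010713
(r − q) = -0.010713 / (12/12) = -0.010713
q = r − ln(F/S)/T = 0.0434 + 0.010713 = 0.054113
q = 5.41%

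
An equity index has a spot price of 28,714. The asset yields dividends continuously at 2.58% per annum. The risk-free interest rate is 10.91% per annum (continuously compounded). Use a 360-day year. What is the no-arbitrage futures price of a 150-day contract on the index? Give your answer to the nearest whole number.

F = S·e^((r − q)T) = 28714 · e^((0.1091 − 0.0258) × 150/360)
= 28714 · e^0.034708 = 28714 × 1.035317
F = 29,728

29,728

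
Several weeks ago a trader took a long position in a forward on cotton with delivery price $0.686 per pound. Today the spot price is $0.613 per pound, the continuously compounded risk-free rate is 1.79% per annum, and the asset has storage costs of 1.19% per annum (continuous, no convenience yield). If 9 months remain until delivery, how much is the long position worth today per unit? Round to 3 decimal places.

Current fair forward for the remaining 9 months: F = S·e^((r + u)·T), (r + u) = 0.0179 + 0.0119 = 0.0298
F = 0.613 · e^(0.0298 × 9/12) = 0.613 × 1.022602 = 0.6269
Value of long forward = (F − K)·e^(−rT) = (0.6269 − 0.686) · e^(−0.0179·9/12)
= -0.0591 × 0.986665 = -0.058

-$0.058 per pound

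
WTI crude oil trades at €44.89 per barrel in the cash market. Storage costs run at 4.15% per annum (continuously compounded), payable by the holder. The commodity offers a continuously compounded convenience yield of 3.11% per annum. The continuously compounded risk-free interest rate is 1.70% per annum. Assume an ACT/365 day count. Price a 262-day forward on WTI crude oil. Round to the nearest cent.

€45.78 per barrel

Net carry = r + u − y = 0.0170 + 0.0415 − 0.0311 = 0.0274
F = S·e^((r+u−y)T) = 44.89 · e^(0.0274 × 262/365) = 44.89 · e^0.019668
= 44.89 × 1.019863 = €45.78 per barrel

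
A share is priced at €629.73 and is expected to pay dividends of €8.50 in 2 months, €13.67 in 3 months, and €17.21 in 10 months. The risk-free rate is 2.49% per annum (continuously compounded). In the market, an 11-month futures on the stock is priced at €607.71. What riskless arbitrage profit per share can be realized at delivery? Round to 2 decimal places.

€3.25 per share

PV(dividends) I = 8.50·e^(−0.0249·2/12) + 13.67·e^(−0.0249·3/12) + 17.21·e^(−0.0249·10/12) = 38.9065
Fair futures F* = (S − I)·e^(rT) = (629.73 − 38.9065)·e^0.022825 = 590.8235 × 1.023087 = 604.4638
Market €607.71 > fair 604.4638: forward overpriced → cash-and-carry (borrow at r, buy the stock and collect the dividends, short the forward).
Profit at T = |F_mkt − F*| = |607.71 − 604.4638| = €3.25 per share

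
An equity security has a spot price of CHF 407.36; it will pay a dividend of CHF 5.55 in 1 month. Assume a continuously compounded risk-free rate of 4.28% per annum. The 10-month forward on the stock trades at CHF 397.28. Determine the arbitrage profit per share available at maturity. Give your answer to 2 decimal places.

CHF 19.14 per share

PV(dividends) I = 5.55·e^(−0.0428·1/12) = 5.5302
Fair forward F* = (S − I)·e^(rT) = (407.36 − 5.5302)·e^0.035667 = 401.8298 × 1.036311 = 416.4206
Market CHF 397.28 < fair 416.4206: forward underpriced → reverse cash-and-carry (short the stock, invest proceeds at r, pay the dividends, go long the forward).
Profit at T = |F_mkt − F*| = |397.28 − 416.4206| = CHF 19.14 per share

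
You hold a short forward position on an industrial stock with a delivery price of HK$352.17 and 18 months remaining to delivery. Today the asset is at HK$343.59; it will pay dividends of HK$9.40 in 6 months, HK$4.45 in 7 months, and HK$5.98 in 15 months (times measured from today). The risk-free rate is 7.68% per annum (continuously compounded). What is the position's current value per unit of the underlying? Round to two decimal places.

-HK$11.01

PV(remaining dividends) I = 9.40·e^(−0.0768·6/12) + 4.45·e^(−0.0768·7/12) + 5.98·e^(−0.0768·15/12) = 18.7335
Current forward F = (S − I)·e^(rT) = (343.59 − 18.7335)·e^(0.0768·18/12) = 324.8565 × 1.122098 = 364.5208
Value (long) = (F − K)·e^(−rT) = (364.5208 − 352.17) × 0.891188 = 11.0069
Short position value = −(long value) = -HK$11.01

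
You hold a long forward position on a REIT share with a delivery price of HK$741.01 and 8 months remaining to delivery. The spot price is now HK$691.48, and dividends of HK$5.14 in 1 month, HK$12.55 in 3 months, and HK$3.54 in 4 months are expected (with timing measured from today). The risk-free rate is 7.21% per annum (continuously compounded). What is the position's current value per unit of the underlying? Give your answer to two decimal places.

-HK$35.65

PV(remaining dividends) I = 5.14·e^(−0.0721·1/12) + 12.55·e^(−0.0721·3/12) + 3.54·e^(−0.0721·4/12) = 20.8910
Current forward F = (S − I)·e^(rT) = (691.48 − 20.8910)·e^(0.0721·8/12) = 670.5890 × 1.049241 = 703.6095
Value (long) = (F − K)·e^(−rT) = (703.6095 − 741.01) × 0.953070 = -35.6453
Value = -HK$35.65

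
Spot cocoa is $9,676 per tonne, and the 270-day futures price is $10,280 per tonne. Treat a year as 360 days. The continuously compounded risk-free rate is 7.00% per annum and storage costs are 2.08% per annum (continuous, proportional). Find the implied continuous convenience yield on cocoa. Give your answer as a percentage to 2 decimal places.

F = S·e^((r+u−y)T) ⇒ (r+u−y) = ln(F/S)/T
ln(10280/9676) = 0.060552; /T ⇒ 0.080736
y = r + u − ln(F/S)/T = 0.0700 + 0.0208 − 0.080736 = 0.010064
y = 1.01%

1.01%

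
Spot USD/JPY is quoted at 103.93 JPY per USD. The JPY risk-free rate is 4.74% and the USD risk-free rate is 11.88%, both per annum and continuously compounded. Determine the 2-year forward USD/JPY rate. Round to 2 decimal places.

90.10

F = S·e^((r_JPY − r_USD)T) = 103.93 · e^((0.0474 − 0.1188) × 2)
= 103.93 · e^-0.142800 = 103.93 × 0.866927
F = 90.10 JPY per USD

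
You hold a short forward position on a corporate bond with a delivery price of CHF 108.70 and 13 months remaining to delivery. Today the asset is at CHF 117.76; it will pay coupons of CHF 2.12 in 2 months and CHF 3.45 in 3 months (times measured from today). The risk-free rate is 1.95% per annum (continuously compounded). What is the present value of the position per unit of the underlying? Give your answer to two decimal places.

PV(remaining coupons) I = 2.12·e^(−0.0195·2/12) + 3.45·e^(−0.0195·3/12) = 5.5463
Current forward F = (S − I)·e^(rT) = (117.76 − 5.5463)·e^(0.0195·13/12) = 112.2137 × 1.021350 = 114.6095
Value (long) = (F − K)·e^(−rT) = (114.6095 − 108.70) × 0.979097 = 5.7860
Short position value = −(long value) = -CHF 5.79

-CHF 5.79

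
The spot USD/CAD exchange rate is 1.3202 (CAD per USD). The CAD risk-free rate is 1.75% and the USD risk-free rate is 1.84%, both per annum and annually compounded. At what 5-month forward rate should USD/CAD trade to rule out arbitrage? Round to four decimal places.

1.3197

By covered interest parity, F = S · (1+r_CAD)^T / (1+r_USD)^T
= 1.3202 × 1.007255 / 1.007626 = 1.3202 × 0.999632
F = 1.3197 CAD per USD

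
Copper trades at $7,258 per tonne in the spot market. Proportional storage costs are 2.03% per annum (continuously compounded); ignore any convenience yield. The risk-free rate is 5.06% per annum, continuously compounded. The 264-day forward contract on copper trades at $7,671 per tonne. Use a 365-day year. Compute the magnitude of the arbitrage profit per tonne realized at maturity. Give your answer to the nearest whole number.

Fair forward: F* = S·e^(carry·T), with carry = (r + u) = 0.0506 + 0.0203 = 0.0709
F* = 7258 · e^(0.0709 × 264/365) = 7258 · e^0.051281 = 7258 × 1.052619 = $7639.9087
Market $7671 > fair $7639.9087: forward overpriced → cash-and-carry (buy spot, short the forward).
At maturity, profit = |F_mkt − F*| = |7671 − 7639.9087| = $31 per tonne

$31 per tonne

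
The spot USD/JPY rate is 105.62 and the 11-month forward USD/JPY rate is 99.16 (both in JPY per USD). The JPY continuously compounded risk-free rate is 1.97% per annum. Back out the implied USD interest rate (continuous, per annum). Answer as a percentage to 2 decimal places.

F = S·e^((r_JPY − r_USD)T) ⇒ r_USD = r_JPY − ln(F/S)/T
ln(99.16/105.62) = -0.063113; /(11/12) = -0.068851
r_USD = 0.0197 + 0.068851 = 0.088551
r_USD = 8.86%

8.86%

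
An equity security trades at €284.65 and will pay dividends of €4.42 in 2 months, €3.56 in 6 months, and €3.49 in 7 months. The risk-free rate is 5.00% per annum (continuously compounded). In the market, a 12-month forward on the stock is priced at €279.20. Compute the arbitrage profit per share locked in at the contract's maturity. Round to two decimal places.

PV(dividends) I = 4.42·e^(−0.0500·2/12) + 3.56·e^(−0.0500·6/12) + 3.49·e^(−0.0500·7/12) = 11.2451
Fair forward F* = (S − I)·e^(rT) = (284.65 − 11.2451)·e^0.050000 = 273.4049 × 1.051271 = 287.4226
Market €279.20 < fair 287.4226: forward underpriced → reverse cash-and-carry (short the stock, invest proceeds at r, pay the dividends, go long the forward).
Profit at T = |F_mkt − F*| = |279.20 − 287.4226| = €8.22 per share

€8.22 per share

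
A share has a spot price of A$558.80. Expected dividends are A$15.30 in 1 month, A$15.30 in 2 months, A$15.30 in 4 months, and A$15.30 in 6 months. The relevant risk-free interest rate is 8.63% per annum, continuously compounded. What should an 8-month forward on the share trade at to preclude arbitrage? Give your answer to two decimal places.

PV(dividends) I = 15.30·e^(−0.0863·1/12) + 15.30·e^(−0.0863·2/12) + 15.30·e^(−0.0863·4/12) + 15.30·e^(−0.0863·6/12)
I = 15.1904 + 15.0815 + 14.8661 + 14.6538 = 59.7918
F = (S − I)·e^(rT) = (558.80 − 59.7918) · e^(0.0863·8/12)
= 499.0082 · e^0.057533 = 499.0082 × 1.059220 = A$528.56

A$528.56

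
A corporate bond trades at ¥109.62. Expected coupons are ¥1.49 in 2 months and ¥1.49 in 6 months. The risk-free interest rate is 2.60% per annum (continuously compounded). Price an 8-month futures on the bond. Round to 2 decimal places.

PV(coupons) I = 1.49·e^(−0.0260·2/12) + 1.49·e^(−0.0260·6/12)
I = 1.4836 + 1.4708 = 2.9544
F = (S − I)·e^(rT) = (109.62 − 2.9544) · e^(0.0260·8/12)
= 106.6656 · e^0.017333 = 106.6656 × 1.017484 = ¥108.53

¥108.53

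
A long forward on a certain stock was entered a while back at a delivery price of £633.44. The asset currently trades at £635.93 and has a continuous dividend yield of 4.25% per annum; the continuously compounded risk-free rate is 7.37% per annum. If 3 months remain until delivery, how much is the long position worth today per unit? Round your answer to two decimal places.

Current fair forward for the remaining 3 months: F = S·e^((r − q)·T), (r − q) = 0.0737 − 0.0425 = 0.0312
F = 635.93 · e^(0.0312 × 3/12) = 635.93 × 1.007830 = 640.9093
Value of long forward = (F − K)·e^(−rT) = (640.9093 − 633.44) · e^(−0.0737·3/12)
= 7.4693 × 0.981744 = 7.33

£7.33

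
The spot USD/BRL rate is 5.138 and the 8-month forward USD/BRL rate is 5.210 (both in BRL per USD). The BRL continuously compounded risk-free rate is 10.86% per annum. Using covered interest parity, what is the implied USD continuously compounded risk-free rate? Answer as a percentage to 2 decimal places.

8.77%

F = S·e^((r_BRL − r_USD)T) ⇒ r_USD = r_BRL − ln(F/S)/T
ln(5.210/5.138) = 0.013916; /(8/12) = 0.020874
r_USD = 0.1086 − 0.020874 = 0.087726
r_USD = 8.77%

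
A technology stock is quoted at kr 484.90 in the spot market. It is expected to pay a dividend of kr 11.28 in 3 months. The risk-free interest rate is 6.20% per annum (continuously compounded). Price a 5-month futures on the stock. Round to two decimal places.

PV(dividends) I = 11.28·e^(−0.0620·3/12)
I = 11.1065
F = (S − I)·e^(rT) = (484.90 − 11.1065) · e^(0.0620·5/12)
= 473.7935 · e^0.025833 = 473.7935 × 1.026170 = kr 486.19

kr 486.19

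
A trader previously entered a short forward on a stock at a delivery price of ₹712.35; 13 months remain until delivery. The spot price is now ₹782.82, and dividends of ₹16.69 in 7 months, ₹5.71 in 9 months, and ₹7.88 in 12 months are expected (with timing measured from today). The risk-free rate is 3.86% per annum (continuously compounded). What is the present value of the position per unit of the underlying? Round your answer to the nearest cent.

-₹70.20

PV(remaining dividends) I = 16.69·e^(−0.0386·7/12) + 5.71·e^(−0.0386·9/12) + 7.88·e^(−0.0386·12/12) = 29.4471
Current forward F = (S − I)·e^(rT) = (782.82 − 29.4471)·e^(0.0386·13/12) = 753.3729 × 1.042703 = 785.5442
Value (long) = (F − K)·e^(−rT) = (785.5442 − 712.35) × 0.959046 = 70.1966
Short position value = −(long value) = -₹70.20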